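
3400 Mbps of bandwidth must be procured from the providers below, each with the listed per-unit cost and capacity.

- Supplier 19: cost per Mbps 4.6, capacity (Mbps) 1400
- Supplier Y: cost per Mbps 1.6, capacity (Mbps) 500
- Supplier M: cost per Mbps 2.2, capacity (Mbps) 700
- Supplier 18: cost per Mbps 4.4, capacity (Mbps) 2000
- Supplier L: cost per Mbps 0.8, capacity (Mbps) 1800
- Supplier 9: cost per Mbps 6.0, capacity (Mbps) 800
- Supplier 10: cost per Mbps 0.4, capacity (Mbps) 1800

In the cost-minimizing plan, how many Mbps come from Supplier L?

1600

Cheapest first:
Supplier 10 at 0.4: take all 1800 Mbps → 1600 still needed.
Supplier L at 0.8: take 1600 of its 1800 → requirement met.
Supplier Y, Supplier M, Supplier 18, Supplier 19, Supplier 9: unused.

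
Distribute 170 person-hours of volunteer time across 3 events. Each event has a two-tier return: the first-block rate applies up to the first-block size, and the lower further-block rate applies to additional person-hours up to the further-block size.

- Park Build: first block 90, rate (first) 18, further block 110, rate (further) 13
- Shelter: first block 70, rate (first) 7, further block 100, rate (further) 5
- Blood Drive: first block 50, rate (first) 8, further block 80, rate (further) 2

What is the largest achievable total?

Treat each block as its own option and order by rate: Park Build/first 18 > Park Build/second 13 > Blood Drive/first 8 > Shelter/first 7 > Shelter/second 5 > Blood Drive/second 2.
Park Build/first (18): +90 ; 80 left.
80 remain; put them into Park Build second at 13.
Total = 18×90 + 13×80 = 2660.

2660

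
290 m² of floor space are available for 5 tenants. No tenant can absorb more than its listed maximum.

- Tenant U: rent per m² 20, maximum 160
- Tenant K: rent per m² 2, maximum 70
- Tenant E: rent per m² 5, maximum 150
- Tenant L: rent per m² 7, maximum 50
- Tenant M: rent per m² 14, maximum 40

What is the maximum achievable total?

Rank by rent per m²: Tenant U 20 > Tenant M 14 > Tenant L 7 > Tenant E 5 > Tenant K 2.
Tenant U takes 160 to reach its cap of 160 → 130 left.
Tenant M takes 40 to reach its cap of 40 → 90 left.
Tenant L takes 50 to reach its cap of 50 → 40 left.
Tenant E has room for 150 but only 40 remain, so it gets 40.
Total = 20×160 + 5×40 + 7×50 + 14×40 = 4310.

4310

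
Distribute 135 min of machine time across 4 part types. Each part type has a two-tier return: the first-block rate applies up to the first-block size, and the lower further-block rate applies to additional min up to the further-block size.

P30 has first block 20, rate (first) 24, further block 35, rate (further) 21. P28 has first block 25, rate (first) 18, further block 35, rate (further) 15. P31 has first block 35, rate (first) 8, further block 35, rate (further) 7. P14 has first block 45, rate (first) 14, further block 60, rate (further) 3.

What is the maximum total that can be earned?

2470

Treat each block as its own option and order by rate: P30/first 24 > P30/second 21 > P28/first 18 > P28/second 15 > P14/first 14 > P31/first 8 > P31/second 7 > P14/second 3.
P30/first (24): +20 → 115 left.
Fill P30 second block (35 at 21) → 80 left.
P28 first at 18: fill all 25 → 55 left.
P28 second at 15: fill all 35 → 20 left.
P14 first at 14: only 20 left, fill 20.
Total = 24×20 + 21×35 + 18×25 + 15×35 + 14×20 = 2470.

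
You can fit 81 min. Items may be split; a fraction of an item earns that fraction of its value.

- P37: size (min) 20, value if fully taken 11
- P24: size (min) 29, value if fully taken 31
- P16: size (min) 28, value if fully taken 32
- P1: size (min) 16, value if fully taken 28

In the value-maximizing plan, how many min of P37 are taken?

8

Best value per unit of size first: P1 28/16≈1.75, P16 32/28≈1.14, P24 31/29≈1.07, P37 11/20≈0.55.
Take all of P1 (16 min, value 28) → 65 min left.
Take all of P16 (28 min, value 32) → 37 min left.
Take all of P24 (29 min, value 31) → 8 min left.
Fill the last 8 min with part of P37: 8/20 of it earns 4.4.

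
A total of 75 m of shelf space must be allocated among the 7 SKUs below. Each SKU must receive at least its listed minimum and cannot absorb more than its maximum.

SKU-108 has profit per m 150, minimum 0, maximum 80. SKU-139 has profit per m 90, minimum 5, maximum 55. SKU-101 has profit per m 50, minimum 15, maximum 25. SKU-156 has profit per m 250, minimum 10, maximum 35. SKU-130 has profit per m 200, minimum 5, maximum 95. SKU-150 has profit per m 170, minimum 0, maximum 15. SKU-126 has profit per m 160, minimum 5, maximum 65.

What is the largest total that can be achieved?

Meeting every minimum uses 0+5+15+10+5+0+5 = 40 m, leaving 35.
Order the SKUs by profit per m: SKU-156 250 > SKU-130 200 > SKU-150 170 > SKU-126 160 > SKU-108 150 > SKU-139 90 > SKU-101 50.
Give SKU-156 25 more to hit its cap of 35 — 10 left.
SKU-130 has room for 90 more but only 10 remain, so it gets 15.
Total = 90×5 + 50×15 + 250×35 + 200×15 + 160×5 = 13750.

13750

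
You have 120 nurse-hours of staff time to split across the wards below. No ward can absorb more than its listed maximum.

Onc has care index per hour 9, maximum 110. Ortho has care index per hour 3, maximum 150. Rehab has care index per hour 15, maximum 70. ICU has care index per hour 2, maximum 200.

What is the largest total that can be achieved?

Rank by care index per hour: Rehab 15 > Onc 9 > Ortho 3 > ICU 2.
Rehab takes 70 to reach its cap of 70 → 50 left.
Only 50 left; Onc takes them to reach 50.
Total = 9×50 + 15×70 = 1500.

1500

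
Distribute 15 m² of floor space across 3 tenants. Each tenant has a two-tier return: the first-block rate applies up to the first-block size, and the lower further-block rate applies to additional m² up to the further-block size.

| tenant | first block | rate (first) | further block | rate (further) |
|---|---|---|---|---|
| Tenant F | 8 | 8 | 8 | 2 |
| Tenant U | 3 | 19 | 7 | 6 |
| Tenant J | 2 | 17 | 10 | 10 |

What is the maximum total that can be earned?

191

Rank every tier by rate: Tenant U/tier1 19 > Tenant J/tier1 17 > Tenant J/tier2 10 > Tenant F/tier1 8 > Tenant U/tier2 6 > Tenant F/tier2 2.
Tenant U tier1 at 19: fill all 3 → 12 left.
Tenant J tier1 at 17: fill all 2 → 10 left.
Tenant J tier2 at 10: fill all 10 → 0 left.
Total = 19×3 + 17×2 + 10×10 = 191.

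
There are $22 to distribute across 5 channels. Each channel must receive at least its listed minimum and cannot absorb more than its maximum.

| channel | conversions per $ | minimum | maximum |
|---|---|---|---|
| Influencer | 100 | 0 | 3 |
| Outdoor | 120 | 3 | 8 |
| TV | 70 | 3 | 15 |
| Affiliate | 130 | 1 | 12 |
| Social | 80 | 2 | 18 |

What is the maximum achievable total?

Meeting every minimum uses 0+3+3+1+2 = 9 $, leaving 13.
Highest conversions per $ first: Affiliate 130 > Outdoor 120 > Influencer 100 > Social 80 > TV 70.
Affiliate: +11 to 12 (cap) — 2 left.
Outdoor has room for 5 more but only 2 remain, so it gets 5.
Total = 120×5 + 70×3 + 130×12 + 80×2 = 2530.

2530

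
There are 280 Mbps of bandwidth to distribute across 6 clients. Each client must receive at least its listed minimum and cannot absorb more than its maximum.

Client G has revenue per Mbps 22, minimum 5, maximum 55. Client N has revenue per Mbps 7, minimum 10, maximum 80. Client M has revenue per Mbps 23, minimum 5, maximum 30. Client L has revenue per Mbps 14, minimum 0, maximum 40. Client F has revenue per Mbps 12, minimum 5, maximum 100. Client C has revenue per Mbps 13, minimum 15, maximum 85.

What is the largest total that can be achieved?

Meeting every minimum uses 5+10+5+0+5+15 = 40 Mbps, leaving 240.
Rank by revenue per Mbps: Client M 23 > Client G 22 > Client L 14 > Client C 13 > Client F 12 > Client N 7.
Give Client M 25 more to hit its cap of 30 → 215 left.
Client G takes 50 more to reach its cap of 55 → 165 left.
Give Client L 40 more to hit its cap of 40 → 125 left.
Client C: +70 to 85 (cap) → 55 left.
Client F has room for 95 more but only 55 remain, so it gets 60.
Total = 22×55 + 7×10 + 23×30 + 14×40 + 12×60 + 13×85 = 4355.

4355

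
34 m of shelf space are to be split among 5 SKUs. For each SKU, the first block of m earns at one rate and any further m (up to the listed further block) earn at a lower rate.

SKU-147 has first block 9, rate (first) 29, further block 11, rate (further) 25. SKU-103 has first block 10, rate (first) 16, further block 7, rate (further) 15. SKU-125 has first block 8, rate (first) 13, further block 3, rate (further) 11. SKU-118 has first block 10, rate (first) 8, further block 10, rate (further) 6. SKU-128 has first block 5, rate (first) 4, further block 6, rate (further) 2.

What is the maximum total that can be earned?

Rank every tier by rate: SKU-147/tier1 29 > SKU-147/tier2 25 > SKU-103/tier1 16 > SKU-103/tier2 15 > SKU-125/tier1 13 > SKU-125/tier2 11 > SKU-118/tier1 8 > SKU-118/tier2 6 > SKU-128/tier1 4 > SKU-128/tier2 2.
Fill SKU-147 tier1 block (9 at 29) → 25 left.
Fill SKU-147 tier2 block (11 at 25) → 14 left.
SKU-103 tier1 at 16: fill all 10 → 4 left.
4 remain; put them into SKU-103 tier2 at 15.
Total = 29×9 + 25×11 + 16×10 + 15×4 = 756.

756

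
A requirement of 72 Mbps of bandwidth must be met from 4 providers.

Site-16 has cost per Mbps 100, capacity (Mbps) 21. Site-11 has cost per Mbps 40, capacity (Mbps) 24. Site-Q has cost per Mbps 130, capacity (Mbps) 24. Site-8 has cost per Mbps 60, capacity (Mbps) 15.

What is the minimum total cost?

Cheapest first:
Site-11 (40): use full 24 — 48 Mbps to go.
Site-8 at 60: take all 15 Mbps — 33 still needed.
Site-16 at 100: take all 21 Mbps — 12 still needed.
Take 12 from Site-Q at 130 to finish.
Cost = 24×40 + 15×60 + 21×100 + 12×130 = 5520.

5520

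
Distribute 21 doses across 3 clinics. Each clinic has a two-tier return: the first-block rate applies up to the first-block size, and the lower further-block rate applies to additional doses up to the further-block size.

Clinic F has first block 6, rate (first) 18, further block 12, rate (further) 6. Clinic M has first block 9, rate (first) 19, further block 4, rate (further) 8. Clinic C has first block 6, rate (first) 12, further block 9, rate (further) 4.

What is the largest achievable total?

351

Treat each block as its own option and order by rate: Clinic M/T1 19 > Clinic F/T1 18 > Clinic C/T1 12 > Clinic M/T2 8 > Clinic F/T2 6 > Clinic C/T2 4.
Clinic M/T1 (19): +9 — 12 left.
Fill Clinic F T1 block (6 at 18) — 6 left.
Clinic C T1 at 12: fill all 6 — 0 left.
Total = 19×9 + 18×6 + 12×6 = 351.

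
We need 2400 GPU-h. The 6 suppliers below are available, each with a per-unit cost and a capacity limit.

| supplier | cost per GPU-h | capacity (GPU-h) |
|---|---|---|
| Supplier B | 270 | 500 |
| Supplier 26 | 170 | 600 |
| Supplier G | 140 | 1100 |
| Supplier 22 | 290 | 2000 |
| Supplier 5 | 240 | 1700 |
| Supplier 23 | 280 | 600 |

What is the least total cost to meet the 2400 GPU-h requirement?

424000

Cheapest first:
Supplier G (140): use full 1100 ; 1300 GPU-h to go.
Supplier 26 (170): use full 600 ; 700 GPU-h to go.
Supplier 5 (240): take the remaining 700 ; done.
Supplier B, Supplier 23, Supplier 22: unused.
Cost = 1100×140 + 600×170 + 700×240 = 424000.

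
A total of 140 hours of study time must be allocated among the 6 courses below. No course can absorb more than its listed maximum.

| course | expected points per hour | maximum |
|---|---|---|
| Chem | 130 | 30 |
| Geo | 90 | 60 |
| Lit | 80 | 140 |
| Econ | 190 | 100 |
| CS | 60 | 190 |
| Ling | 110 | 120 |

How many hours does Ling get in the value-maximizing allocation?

10

Order the courses by expected points per hour: Econ 190 > Chem 130 > Ling 110 > Geo 90 > Lit 80 > CS 60.
Give Econ 100 to hit its cap of 100 → 40 left.
Give Chem 30 to hit its cap of 30 → 10 left.
Ling: +10 (room for 120) → 10. Pool exhausted.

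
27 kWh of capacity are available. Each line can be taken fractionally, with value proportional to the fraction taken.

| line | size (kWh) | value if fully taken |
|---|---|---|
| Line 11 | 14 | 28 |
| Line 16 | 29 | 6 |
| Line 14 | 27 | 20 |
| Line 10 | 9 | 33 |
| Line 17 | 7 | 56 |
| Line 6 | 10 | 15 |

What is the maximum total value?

Sort by value density: Line 17 56/7≈8, Line 10 33/9≈3.67, Line 11 28/14≈2, Line 6 15/10≈1.5, Line 14 20/27≈0.741, Line 16 6/29≈0.207.
Take all of Line 17 (7 kWh, value 56) → 20 kWh left.
All 9 kWh of Line 10 fit (value 33) → 11 remain.
Fill the last 11 kWh with part of Line 11: 11/14 of it earns 22.
Total value = 111.

111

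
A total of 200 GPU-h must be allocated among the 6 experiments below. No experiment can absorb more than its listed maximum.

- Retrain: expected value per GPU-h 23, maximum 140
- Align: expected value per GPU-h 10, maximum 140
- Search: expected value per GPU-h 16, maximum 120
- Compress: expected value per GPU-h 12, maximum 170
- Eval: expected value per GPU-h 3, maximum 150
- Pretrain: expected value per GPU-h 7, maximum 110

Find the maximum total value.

Order the experiments by expected value per GPU-h: Retrain 23 > Search 16 > Compress 12 > Align 10 > Pretrain 7 > Eval 3.
Give Retrain 140 to hit its cap of 140 — 60 left.
Search has room for 120 but only 60 remain, so it gets 60.
Total = 23×140 + 16×60 = 4180.

4180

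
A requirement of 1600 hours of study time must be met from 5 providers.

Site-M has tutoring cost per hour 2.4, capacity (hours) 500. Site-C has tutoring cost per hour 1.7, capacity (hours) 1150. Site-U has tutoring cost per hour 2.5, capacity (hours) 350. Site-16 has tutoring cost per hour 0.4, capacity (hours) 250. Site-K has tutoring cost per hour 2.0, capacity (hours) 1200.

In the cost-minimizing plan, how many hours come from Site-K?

Use providers in increasing cost order.
Take 250 from Site-16 at 0.4 — need 1350 more.
Site-C at 1.7: take all 1150 hours — 200 still needed.
Site-K (2.0): take the remaining 200 — done.
Site-M, Site-U: unused.

200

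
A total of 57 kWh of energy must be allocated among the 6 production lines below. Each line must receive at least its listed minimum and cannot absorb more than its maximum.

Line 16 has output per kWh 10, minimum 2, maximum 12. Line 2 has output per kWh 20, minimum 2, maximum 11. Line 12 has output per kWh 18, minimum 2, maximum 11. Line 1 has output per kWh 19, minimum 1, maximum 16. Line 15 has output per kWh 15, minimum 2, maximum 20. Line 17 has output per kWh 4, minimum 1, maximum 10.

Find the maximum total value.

986

Meeting every minimum uses 2+2+2+1+2+1 = 10 kWh, leaving 47.
Order the production lines by output per kWh: Line 2 20 > Line 1 19 > Line 12 18 > Line 15 15 > Line 16 10 > Line 17 4.
Line 2: +9 to 11 (cap) → 38 left.
Line 1: +15 to 16 (cap) → 23 left.
Line 12 takes 9 more to reach its cap of 11 → 14 left.
Line 15: +14 (room for 18) → 16. Pool exhausted.
Total = 10×2 + 20×11 + 18×11 + 19×16 + 15×16 + 4×1 = 986.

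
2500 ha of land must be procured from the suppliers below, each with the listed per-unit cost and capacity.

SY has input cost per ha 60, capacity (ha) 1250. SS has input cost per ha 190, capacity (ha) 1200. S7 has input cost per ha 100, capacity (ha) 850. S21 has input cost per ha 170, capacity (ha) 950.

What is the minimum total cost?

228000

Fill from the cheapest supplier first.
Take 1250 from SY at 60 ; need 1250 more.
S7 at 100: take all 850 ha ; 400 still needed.
S21 (170): take the remaining 400 ; done.
SS: unused.
Cost = 1250×60 + 850×100 + 400×170 = 228000.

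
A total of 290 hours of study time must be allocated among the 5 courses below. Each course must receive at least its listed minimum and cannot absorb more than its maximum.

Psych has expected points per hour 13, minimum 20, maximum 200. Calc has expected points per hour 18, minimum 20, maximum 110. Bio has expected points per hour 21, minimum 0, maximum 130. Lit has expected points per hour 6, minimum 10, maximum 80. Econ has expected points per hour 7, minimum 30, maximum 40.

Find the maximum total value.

Meeting every minimum uses 20+20+0+10+30 = 80 hours, leaving 210.
Highest expected points per hour first: Bio 21 > Calc 18 > Psych 13 > Econ 7 > Lit 6.
Bio takes 130 more to reach its cap of 130 → 80 left.
Calc has room for 90 more but only 80 remain, so it gets 100.
Total = 13×20 + 18×100 + 21×130 + 6×10 + 7×30 = 5060.

5060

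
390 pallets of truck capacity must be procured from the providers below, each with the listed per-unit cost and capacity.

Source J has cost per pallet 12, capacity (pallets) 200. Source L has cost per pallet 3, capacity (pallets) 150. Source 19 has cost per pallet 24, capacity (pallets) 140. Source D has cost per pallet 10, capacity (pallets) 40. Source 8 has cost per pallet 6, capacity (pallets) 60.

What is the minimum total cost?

2890

Use providers in increasing cost order.
Source L (3): use full 150 → 240 pallets to go.
Source 8 (6): use full 60 → 180 pallets to go.
Take 40 from Source D at 10 → need 140 more.
Source J (12): take the remaining 140 → done.
Source 19: unused.
Cost = 150×3 + 60×6 + 40×10 + 140×12 = 2890.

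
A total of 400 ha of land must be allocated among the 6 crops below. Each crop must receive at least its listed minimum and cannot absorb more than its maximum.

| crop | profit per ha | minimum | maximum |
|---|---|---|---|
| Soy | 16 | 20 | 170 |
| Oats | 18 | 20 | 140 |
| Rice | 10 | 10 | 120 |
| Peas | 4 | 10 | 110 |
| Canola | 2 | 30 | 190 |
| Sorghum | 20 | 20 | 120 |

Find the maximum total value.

6560

Meeting every minimum uses 20+20+10+10+30+20 = 110 ha, leaving 290.
Rank by profit per ha: Sorghum 20 > Oats 18 > Soy 16 > Rice 10 > Peas 4 > Canola 2.
Give Sorghum 100 more to hit its cap of 120 ; 190 left.
Oats: +120 to 140 (cap) ; 70 left.
Only 70 left; Soy takes them to reach 90.
Total = 16×90 + 18×140 + 10×10 + 4×10 + 2×30 + 20×120 = 6560.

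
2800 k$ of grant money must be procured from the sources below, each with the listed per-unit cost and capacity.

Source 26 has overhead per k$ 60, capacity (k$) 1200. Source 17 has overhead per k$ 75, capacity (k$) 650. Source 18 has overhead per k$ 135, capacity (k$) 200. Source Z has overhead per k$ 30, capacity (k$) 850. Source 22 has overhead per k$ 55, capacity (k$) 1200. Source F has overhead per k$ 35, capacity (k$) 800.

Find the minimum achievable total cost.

116750

Cheapest first:
Source Z at 30: take all 850 k$ ; 1950 still needed.
Source F at 35: take all 800 k$ ; 1150 still needed.
Source 22 at 55: take 1150 of its 1200 ; requirement met.
Source 26, Source 17, Source 18: unused.
Cost = 850×30 + 800×35 + 1150×55 = 116750.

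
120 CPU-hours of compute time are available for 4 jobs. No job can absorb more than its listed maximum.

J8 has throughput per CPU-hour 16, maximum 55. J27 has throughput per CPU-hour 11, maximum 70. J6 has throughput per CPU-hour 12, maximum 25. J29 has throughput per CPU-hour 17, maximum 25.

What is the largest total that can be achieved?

1770

Highest throughput per CPU-hour first: J29 17 > J8 16 > J6 12 > J27 11.
J29: +25 to 25 (cap) ; 95 left.
Give J8 55 to hit its cap of 55 ; 40 left.
Give J6 25 to hit its cap of 25 ; 15 left.
J27: +15 (room for 70) → 15. Pool exhausted.
Total = 16×55 + 11×15 + 12×25 + 17×25 = 1770.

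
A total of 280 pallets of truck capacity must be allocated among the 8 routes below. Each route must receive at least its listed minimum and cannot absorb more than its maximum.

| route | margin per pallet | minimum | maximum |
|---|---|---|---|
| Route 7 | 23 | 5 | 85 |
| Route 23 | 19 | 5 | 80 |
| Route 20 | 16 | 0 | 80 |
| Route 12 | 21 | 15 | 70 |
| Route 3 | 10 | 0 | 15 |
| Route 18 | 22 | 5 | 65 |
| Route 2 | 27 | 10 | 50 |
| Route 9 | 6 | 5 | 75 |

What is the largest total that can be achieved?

Meeting every minimum uses 5+5+0+15+0+5+10+5 = 45 pallets, leaving 235.
Rank by margin per pallet: Route 2 27 > Route 7 23 > Route 18 22 > Route 12 21 > Route 23 19 > Route 20 16 > Route 3 10 > Route 9 6.
Route 2 takes 40 more to reach its cap of 50 → 195 left.
Route 7 takes 80 more to reach its cap of 85 → 115 left.
Give Route 18 60 more to hit its cap of 65 → 55 left.
Route 12 takes 55 more to reach its cap of 70 → 0 left.
Total = 23×85 + 19×5 + 21×70 + 22×65 + 27×50 + 6×5 = 6330.

6330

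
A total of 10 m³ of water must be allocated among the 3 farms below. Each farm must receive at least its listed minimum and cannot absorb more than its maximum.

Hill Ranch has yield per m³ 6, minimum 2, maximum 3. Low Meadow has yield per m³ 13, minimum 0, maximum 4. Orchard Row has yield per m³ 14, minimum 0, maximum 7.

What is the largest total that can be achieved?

Meeting every minimum uses 2+0+0 = 2 m³, leaving 8.
Order the farms by yield per m³: Orchard Row 14 > Low Meadow 13 > Hill Ranch 6.
Give Orchard Row 7 more to hit its cap of 7 → 1 left.
Low Meadow: +1 (room for 4) → 1. Pool exhausted.
Total = 6×2 + 13×1 + 14×7 = 123.

123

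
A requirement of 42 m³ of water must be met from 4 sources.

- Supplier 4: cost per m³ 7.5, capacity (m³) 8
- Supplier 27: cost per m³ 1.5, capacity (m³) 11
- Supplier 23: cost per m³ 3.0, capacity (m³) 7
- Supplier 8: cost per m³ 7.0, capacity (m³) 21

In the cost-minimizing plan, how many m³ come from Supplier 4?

Use sources in increasing cost order.
Supplier 27 at 1.5: take all 11 m³ → 31 still needed.
Supplier 23 (3.0): use full 7 → 24 m³ to go.
Supplier 8 at 7.0: take all 21 m³ → 3 still needed.
Supplier 4 at 7.5: take 3 of its 8 → requirement met.

3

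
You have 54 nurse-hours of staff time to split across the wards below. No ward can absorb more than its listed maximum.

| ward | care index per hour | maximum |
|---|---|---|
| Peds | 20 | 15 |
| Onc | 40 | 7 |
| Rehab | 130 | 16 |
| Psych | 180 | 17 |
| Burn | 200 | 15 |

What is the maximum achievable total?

Rank by care index per hour: Burn 200 > Psych 180 > Rehab 130 > Onc 40 > Peds 20.
Burn takes 15 to reach its cap of 15 — 39 left.
Psych takes 17 to reach its cap of 17 — 22 left.
Rehab takes 16 to reach its cap of 16 — 6 left.
Onc: +6 (room for 7) → 6. Pool exhausted.
Total = 40×6 + 130×16 + 180×17 + 200×15 = 8380.

8380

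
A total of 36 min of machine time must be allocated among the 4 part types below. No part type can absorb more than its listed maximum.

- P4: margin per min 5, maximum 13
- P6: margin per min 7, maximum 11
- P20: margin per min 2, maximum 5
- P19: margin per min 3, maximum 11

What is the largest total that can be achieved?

Rank by margin per min: P6 7 > P4 5 > P19 3 > P20 2.
P6: +11 to 11 (cap) ; 25 left.
P4: +13 to 13 (cap) ; 12 left.
P19 takes 11 to reach its cap of 11 ; 1 left.
Only 1 left; P20 takes them to reach 1.
Total = 5×13 + 7×11 + 2×1 + 3×11 = 177.

177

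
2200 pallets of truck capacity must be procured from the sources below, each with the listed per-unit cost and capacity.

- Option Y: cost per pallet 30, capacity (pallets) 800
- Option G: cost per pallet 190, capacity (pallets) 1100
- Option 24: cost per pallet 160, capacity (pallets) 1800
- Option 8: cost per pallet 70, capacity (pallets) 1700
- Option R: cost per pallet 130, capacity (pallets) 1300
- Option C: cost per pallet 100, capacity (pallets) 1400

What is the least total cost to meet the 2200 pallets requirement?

Cheapest first:
Option Y (30): use full 800 — 1400 pallets to go.
Option 8 (70): take the remaining 1400 — done.
Option C, Option R, Option 24, Option G: unused.
Cost = 800×30 + 1400×70 = 122000.

122000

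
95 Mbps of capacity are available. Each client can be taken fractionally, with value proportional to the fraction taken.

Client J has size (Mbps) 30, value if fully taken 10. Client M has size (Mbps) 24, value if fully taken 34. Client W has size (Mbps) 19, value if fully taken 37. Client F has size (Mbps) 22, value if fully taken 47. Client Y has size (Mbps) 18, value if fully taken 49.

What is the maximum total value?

171

Best value per unit of size first: Client Y 49/18≈2.72, Client F 47/22≈2.14, Client W 37/19≈1.95, Client M 34/24≈1.42, Client J 10/30≈0.333.
All 18 Mbps of Client Y fit (value 49) — 77 remain.
Take all of Client F (22 Mbps, value 47) — 55 Mbps left.
All 19 Mbps of Client W fit (value 37) — 36 remain.
All 24 Mbps of Client M fit (value 34) — 12 remain.
Only 12 Mbps remain; take 12/30 of Client J for value 10×12/30 = 4.
Total value = 171.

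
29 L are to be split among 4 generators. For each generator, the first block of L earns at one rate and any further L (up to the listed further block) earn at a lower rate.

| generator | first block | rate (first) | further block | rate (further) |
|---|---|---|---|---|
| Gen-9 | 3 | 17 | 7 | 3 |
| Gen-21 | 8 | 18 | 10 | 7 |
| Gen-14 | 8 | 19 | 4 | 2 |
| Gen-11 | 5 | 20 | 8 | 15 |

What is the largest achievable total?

522

Treat each block as its own option and order by rate: Gen-11/tier1 20 > Gen-14/tier1 19 > Gen-21/tier1 18 > Gen-9/tier1 17 > Gen-11/tier2 15 > Gen-21/tier2 7 > Gen-9/tier2 3 > Gen-14/tier2 2.
Fill Gen-11 tier1 block (5 at 20) → 24 left.
Gen-14 tier1 at 19: fill all 8 → 16 left.
Fill Gen-21 tier1 block (8 at 18) → 8 left.
Fill Gen-9 tier1 block (3 at 17) → 5 left.
Gen-11 tier2 at 15: only 5 left, fill 5.
Total = 20×5 + 19×8 + 18×8 + 17×3 + 15×5 = 522.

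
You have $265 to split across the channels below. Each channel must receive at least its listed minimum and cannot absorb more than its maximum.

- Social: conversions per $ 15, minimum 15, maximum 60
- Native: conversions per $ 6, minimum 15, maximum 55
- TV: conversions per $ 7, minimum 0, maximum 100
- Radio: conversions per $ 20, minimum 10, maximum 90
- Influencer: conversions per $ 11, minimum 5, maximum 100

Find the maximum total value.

3890

Meeting every minimum uses 15+15+0+10+5 = 45 $, leaving 220.
Rank by conversions per $: Radio 20 > Social 15 > Influencer 11 > TV 7 > Native 6.
Radio: +80 to 90 (cap) → 140 left.
Social takes 45 more to reach its cap of 60 → 95 left.
Influencer takes 95 more to reach its cap of 100 → 0 left.
Total = 15×60 + 6×15 + 20×90 + 11×100 = 3890.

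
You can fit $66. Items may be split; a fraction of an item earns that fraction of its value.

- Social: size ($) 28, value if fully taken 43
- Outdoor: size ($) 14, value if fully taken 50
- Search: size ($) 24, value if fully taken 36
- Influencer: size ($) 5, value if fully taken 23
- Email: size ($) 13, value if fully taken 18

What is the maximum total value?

Sort by value density: Influencer 23/5≈4.6, Outdoor 50/14≈3.57, Social 43/28≈1.54, Search 36/24≈1.5, Email 18/13≈1.38.
Influencer: take in full, 5 $ for value 23 ; 61 left.
Outdoor: take in full, 14 $ for value 50 ; 47 left.
Social: take in full, 28 $ for value 43 ; 19 left.
Only 19 $ remain; take 19/24 of Search for value 36×19/24 = 28.5.
Total value = 144.5.

144.5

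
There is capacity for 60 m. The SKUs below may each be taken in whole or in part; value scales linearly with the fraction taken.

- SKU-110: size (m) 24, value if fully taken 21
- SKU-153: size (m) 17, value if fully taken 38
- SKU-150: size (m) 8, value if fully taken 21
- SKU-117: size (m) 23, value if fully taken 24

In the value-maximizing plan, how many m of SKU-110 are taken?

Best value per unit of size first: SKU-150 21/8≈2.62, SKU-153 38/17≈2.24, SKU-117 24/23≈1.04, SKU-110 21/24≈0.875.
SKU-150: take in full, 8 m for value 21 — 52 left.
Take all of SKU-153 (17 m, value 38) — 35 m left.
SKU-117: take in full, 23 m for value 24 — 12 left.
Only 12 m remain; take 12/24 of SKU-110 for value 21×12/24 = 10.5.

12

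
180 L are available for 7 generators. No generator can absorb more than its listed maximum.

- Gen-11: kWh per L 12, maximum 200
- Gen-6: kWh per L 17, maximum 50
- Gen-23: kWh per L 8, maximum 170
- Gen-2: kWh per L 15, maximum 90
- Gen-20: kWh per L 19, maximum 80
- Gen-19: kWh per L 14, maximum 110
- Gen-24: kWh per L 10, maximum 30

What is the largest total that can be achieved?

Highest kWh per L first: Gen-20 19 > Gen-6 17 > Gen-2 15 > Gen-19 14 > Gen-11 12 > Gen-24 10 > Gen-23 8.
Gen-20: +80 to 80 (cap) — 100 left.
Gen-6 takes 50 to reach its cap of 50 — 50 left.
Gen-2: +50 (room for 90) → 50. Pool exhausted.
Total = 17×50 + 15×50 + 19×80 = 3120.

3120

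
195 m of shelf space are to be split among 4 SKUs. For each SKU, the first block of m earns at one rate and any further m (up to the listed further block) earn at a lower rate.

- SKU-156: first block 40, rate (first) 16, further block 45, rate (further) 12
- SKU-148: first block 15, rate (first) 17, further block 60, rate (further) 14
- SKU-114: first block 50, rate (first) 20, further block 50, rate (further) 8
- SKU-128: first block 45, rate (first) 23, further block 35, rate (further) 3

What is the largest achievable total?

3560

Order all 8 blocks by rate: SKU-128/first 23 > SKU-114/first 20 > SKU-148/first 17 > SKU-156/first 16 > SKU-148/second 14 > SKU-156/second 12 > SKU-114/second 8 > SKU-128/second 3.
SKU-128 first at 23: fill all 45 → 150 left.
SKU-114 first at 20: fill all 50 → 100 left.
Fill SKU-148 first block (15 at 17) → 85 left.
Fill SKU-156 first block (40 at 16) → 45 left.
SKU-148 second at 14: only 45 left, fill 45.
Total = 23×45 + 20×50 + 17×15 + 16×40 + 14×45 = 3560.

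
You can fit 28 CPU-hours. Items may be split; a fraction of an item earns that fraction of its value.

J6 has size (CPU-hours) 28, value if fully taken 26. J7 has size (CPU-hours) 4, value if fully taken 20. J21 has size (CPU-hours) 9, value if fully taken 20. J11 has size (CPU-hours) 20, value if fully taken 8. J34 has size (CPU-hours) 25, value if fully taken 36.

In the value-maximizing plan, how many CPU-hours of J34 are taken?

Best value per unit of size first: J7 20/4≈5, J21 20/9≈2.22, J34 36/25≈1.44, J6 26/28≈0.929, J11 8/20≈0.4.
J7: take in full, 4 CPU-hours for value 20 → 24 left.
All 9 CPU-hours of J21 fit (value 20) → 15 remain.
15 CPU-hours left: a 15/25 share of J34 gives 36×15/25 = 21.6.

15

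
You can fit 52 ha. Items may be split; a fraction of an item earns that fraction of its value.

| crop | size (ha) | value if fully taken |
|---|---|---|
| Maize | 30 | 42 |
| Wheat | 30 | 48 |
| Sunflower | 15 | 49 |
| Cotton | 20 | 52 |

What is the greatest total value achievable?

Rank by value-to-size ratio: Sunflower 49/15≈3.27, Cotton 52/20≈2.6, Wheat 48/30≈1.6, Maize 42/30≈1.4.
Sunflower: take in full, 15 ha for value 49 — 37 left.
Cotton: take in full, 20 ha for value 52 — 17 left.
Fill the last 17 ha with part of Wheat: 17/30 of it earns 27.2.
Total value = 128.2.

128.2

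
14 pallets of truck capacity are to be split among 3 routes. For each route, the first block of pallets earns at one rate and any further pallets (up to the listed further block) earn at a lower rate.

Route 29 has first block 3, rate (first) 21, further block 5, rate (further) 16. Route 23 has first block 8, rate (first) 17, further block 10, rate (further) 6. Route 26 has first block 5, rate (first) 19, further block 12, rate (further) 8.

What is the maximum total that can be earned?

Rank every tier by rate: Route 29/first 21 > Route 26/first 19 > Route 23/first 17 > Route 29/second 16 > Route 26/second 8 > Route 23/second 6.
Route 29 first at 21: fill all 3 ; 11 left.
Route 26/first (19): +5 ; 6 left.
6 remain; put them into Route 23 first at 17.
Total = 21×3 + 19×5 + 17×6 = 260.

260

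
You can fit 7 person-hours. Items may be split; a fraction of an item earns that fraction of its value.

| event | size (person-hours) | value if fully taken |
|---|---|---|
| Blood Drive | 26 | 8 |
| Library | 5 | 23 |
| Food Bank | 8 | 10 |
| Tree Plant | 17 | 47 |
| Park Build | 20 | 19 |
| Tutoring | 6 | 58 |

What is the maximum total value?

Best value per unit of size first: Tutoring 58/6≈9.67, Library 23/5≈4.6, Tree Plant 47/17≈2.76, Food Bank 10/8≈1.25, Park Build 19/20≈0.95, Blood Drive 8/26≈0.308.
Tutoring: take in full, 6 person-hours for value 58 ; 1 left.
Fill the last 1 person-hours with part of Library: 1/5 of it earns 4.6.
Total value = 62.6.

62.6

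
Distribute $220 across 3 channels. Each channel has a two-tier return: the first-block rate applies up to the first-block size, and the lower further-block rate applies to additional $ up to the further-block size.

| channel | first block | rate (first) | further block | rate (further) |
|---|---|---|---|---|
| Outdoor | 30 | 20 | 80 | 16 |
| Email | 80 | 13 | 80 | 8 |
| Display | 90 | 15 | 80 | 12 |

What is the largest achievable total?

3490

Rank every tier by rate: Outdoor/T1 20 > Outdoor/T2 16 > Display/T1 15 > Email/T1 13 > Display/T2 12 > Email/T2 8.
Outdoor/T1 (20): +30 → 190 left.
Outdoor T2 at 16: fill all 80 → 110 left.
Display/T1 (15): +90 → 20 left.
Email T1 at 13: only 20 left, fill 20.
Total = 20×30 + 16×80 + 15×90 + 13×20 = 3490.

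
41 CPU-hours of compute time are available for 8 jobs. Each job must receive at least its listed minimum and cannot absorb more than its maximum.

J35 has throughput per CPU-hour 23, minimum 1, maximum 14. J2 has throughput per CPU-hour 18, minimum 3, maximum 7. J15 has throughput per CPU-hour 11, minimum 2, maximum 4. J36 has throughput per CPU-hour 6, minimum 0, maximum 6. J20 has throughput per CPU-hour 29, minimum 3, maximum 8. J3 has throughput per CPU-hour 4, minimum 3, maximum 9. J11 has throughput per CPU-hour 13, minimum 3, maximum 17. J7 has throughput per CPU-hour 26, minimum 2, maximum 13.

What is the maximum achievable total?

904

Meeting every minimum uses 1+3+2+0+3+3+3+2 = 17 CPU-hours, leaving 24.
Highest throughput per CPU-hour first: J20 29 > J7 26 > J35 23 > J2 18 > J11 13 > J15 11 > J36 6 > J3 4.
J20 takes 5 more to reach its cap of 8 — 19 left.
J7: +11 to 13 (cap) — 8 left.
J35 has room for 13 more but only 8 remain, so it gets 9.
Total = 23×9 + 18×3 + 11×2 + 29×8 + 4×3 + 13×3 + 26×13 = 904.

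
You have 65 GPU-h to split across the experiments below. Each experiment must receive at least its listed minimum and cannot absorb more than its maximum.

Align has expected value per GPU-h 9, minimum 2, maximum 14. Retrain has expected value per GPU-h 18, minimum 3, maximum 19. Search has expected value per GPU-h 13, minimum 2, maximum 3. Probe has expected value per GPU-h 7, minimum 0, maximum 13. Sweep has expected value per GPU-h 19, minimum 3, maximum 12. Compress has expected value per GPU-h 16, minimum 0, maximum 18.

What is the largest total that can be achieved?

Meeting every minimum uses 2+3+2+0+3+0 = 10 GPU-h, leaving 55.
Rank by expected value per GPU-h: Sweep 19 > Retrain 18 > Compress 16 > Search 13 > Align 9 > Probe 7.
Give Sweep 9 more to hit its cap of 12 ; 46 left.
Retrain: +16 to 19 (cap) ; 30 left.
Compress takes 18 more to reach its cap of 18 ; 12 left.
Search: +1 to 3 (cap) ; 11 left.
Align: +11 (room for 12) → 13. Pool exhausted.
Total = 9×13 + 18×19 + 13×3 + 19×12 + 16×18 = 1014.

1014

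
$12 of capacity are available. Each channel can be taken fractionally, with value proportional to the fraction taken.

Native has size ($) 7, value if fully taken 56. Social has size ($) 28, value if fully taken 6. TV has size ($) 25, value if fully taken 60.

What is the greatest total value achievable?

68

Rank by value-to-size ratio: Native 56/7≈8, TV 60/25≈2.4, Social 6/28≈0.214.
Native: take in full, 7 $ for value 56 ; 5 left.
5 $ left: a 5/25 share of TV gives 60×5/25 = 12.
Total value = 68.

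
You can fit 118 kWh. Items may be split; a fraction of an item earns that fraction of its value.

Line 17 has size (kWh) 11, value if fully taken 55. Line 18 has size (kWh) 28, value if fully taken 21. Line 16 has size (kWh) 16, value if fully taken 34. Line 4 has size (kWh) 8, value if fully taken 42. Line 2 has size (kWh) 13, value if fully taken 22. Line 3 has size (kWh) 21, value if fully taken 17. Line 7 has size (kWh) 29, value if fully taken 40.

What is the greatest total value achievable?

Sort by value density: Line 4 42/8≈5.25, Line 17 55/11≈5, Line 16 34/16≈2.12, Line 2 22/13≈1.69, Line 7 40/29≈1.38, Line 3 17/21≈0.81, Line 18 21/28≈0.75.
Line 4: take in full, 8 kWh for value 42 → 110 left.
Take all of Line 17 (11 kWh, value 55) → 99 kWh left.
Take all of Line 16 (16 kWh, value 34) → 83 kWh left.
Line 2: take in full, 13 kWh for value 22 → 70 left.
All 29 kWh of Line 7 fit (value 40) → 41 remain.
Line 3: take in full, 21 kWh for value 17 → 20 left.
20 kWh left: a 20/28 share of Line 18 gives 21×20/28 = 15.
Total value = 225.

225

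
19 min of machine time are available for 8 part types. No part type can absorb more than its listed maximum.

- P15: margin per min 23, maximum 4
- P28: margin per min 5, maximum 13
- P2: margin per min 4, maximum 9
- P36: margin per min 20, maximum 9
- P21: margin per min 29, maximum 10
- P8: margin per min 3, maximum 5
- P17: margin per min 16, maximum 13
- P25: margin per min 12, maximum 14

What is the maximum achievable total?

482

Highest margin per min first: P21 29 > P15 23 > P36 20 > P17 16 > P25 12 > P28 5 > P2 4 > P8 3.
Give P21 10 to hit its cap of 10 → 9 left.
P15 takes 4 to reach its cap of 4 → 5 left.
P36: +5 (room for 9) → 5. Pool exhausted.
Total = 23×4 + 20×5 + 29×10 = 482.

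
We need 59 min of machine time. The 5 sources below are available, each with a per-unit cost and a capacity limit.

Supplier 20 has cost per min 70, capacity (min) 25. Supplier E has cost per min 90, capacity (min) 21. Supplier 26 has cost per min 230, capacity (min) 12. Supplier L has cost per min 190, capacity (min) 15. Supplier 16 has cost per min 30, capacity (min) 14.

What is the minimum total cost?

Fill from the cheapest source first.
Supplier 16 at 30: take all 14 min → 45 still needed.
Supplier 20 (70): use full 25 → 20 min to go.
Take 20 from Supplier E at 90 to finish.
Supplier L, Supplier 26: unused.
Cost = 14×30 + 25×70 + 20×90 = 3970.

3970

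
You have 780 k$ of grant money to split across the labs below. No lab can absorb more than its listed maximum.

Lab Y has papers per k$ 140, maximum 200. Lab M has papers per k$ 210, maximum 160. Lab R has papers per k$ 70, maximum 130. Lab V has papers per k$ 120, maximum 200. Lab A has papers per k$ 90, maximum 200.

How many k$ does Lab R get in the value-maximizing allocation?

Order the labs by papers per k$: Lab M 210 > Lab Y 140 > Lab V 120 > Lab A 90 > Lab R 70.
Lab M takes 160 to reach its cap of 160 — 620 left.
Lab Y takes 200 to reach its cap of 200 — 420 left.
Lab V takes 200 to reach its cap of 200 — 220 left.
Lab A takes 200 to reach its cap of 200 — 20 left.
Only 20 left; Lab R takes them to reach 20.

20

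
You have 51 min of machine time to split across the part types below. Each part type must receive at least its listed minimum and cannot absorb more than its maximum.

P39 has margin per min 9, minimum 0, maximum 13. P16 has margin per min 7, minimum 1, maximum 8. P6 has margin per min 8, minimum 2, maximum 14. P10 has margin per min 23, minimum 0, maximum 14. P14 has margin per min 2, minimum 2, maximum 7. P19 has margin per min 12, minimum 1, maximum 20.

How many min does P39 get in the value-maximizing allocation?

12

Meeting every minimum uses 0+1+2+0+2+1 = 6 min, leaving 45.
Rank by margin per min: P10 23 > P19 12 > P39 9 > P6 8 > P16 7 > P14 2.
P10 takes 14 more to reach its cap of 14 ; 31 left.
P19 takes 19 more to reach its cap of 20 ; 12 left.
P39 has room for 13 more but only 12 remain, so it gets 12.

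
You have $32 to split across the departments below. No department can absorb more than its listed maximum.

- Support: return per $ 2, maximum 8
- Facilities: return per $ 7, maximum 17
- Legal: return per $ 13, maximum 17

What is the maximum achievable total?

Highest return per $ first: Legal 13 > Facilities 7 > Support 2.
Legal takes 17 to reach its cap of 17 — 15 left.
Facilities: +15 (room for 17) → 15. Pool exhausted.
Total = 7×15 + 13×17 = 326.

326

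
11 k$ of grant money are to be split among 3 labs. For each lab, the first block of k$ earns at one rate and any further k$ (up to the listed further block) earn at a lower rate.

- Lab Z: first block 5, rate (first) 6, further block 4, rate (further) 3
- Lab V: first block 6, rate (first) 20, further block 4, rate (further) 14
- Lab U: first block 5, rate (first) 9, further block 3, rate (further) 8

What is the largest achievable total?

185

Rank every tier by rate: Lab V/first 20 > Lab V/second 14 > Lab U/first 9 > Lab U/second 8 > Lab Z/first 6 > Lab Z/second 3.
Lab V first at 20: fill all 6 → 5 left.
Lab V second at 14: fill all 4 → 1 left.
1 remain; put them into Lab U first at 9.
Total = 20×6 + 14×4 + 9×1 = 185.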